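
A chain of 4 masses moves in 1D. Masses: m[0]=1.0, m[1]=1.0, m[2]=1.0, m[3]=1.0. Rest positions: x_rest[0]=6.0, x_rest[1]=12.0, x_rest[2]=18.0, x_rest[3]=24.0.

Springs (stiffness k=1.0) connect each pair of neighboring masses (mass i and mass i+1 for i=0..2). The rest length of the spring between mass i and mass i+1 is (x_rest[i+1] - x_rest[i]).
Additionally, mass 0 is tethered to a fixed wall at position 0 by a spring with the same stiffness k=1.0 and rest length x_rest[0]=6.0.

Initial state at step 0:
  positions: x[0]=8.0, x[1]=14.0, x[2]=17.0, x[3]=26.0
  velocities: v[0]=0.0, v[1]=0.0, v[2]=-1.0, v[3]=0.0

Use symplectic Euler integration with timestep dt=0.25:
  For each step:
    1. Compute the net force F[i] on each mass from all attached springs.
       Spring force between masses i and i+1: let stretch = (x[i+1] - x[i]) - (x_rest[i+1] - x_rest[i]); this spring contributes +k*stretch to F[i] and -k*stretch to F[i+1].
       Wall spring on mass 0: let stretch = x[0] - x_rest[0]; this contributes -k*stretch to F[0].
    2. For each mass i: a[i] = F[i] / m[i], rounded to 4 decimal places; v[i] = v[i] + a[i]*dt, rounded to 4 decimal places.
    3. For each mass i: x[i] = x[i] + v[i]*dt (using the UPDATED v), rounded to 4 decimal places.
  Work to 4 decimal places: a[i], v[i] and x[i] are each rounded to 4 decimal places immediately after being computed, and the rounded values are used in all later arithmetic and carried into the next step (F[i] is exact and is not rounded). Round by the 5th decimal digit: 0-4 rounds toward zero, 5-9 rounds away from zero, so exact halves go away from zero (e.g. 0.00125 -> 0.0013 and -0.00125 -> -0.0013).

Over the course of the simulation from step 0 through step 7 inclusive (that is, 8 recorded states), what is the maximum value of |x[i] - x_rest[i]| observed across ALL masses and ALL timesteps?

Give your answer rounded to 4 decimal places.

Answer: 2.4452

Derivation:
Step 0: x=[8.0000 14.0000 17.0000 26.0000] v=[0.0000 0.0000 -1.0000 0.0000]
Step 1: x=[7.8750 13.8125 17.1250 25.8125] v=[-0.5000 -0.7500 0.5000 -0.7500]
Step 2: x=[7.6289 13.4609 17.5860 25.4570] v=[-0.9844 -1.4063 1.8438 -1.4219]
Step 3: x=[7.2705 13.0027 18.2811 24.9846] v=[-1.4336 -1.8330 2.7803 -1.8897]
Step 4: x=[6.8160 12.5161 19.0653 24.4682] v=[-1.8182 -1.9465 3.1366 -2.0656]
Step 5: x=[6.2917 12.0826 19.7778 23.9891] v=[-2.0972 -1.7342 2.8500 -1.9163]
Step 6: x=[5.7361 11.7681 20.2726 23.6218] v=[-2.2224 -1.2581 1.9790 -1.4691]
Step 7: x=[5.1990 11.6081 20.4452 23.4202] v=[-2.1484 -0.6400 0.6902 -0.8064]
Max displacement = 2.4452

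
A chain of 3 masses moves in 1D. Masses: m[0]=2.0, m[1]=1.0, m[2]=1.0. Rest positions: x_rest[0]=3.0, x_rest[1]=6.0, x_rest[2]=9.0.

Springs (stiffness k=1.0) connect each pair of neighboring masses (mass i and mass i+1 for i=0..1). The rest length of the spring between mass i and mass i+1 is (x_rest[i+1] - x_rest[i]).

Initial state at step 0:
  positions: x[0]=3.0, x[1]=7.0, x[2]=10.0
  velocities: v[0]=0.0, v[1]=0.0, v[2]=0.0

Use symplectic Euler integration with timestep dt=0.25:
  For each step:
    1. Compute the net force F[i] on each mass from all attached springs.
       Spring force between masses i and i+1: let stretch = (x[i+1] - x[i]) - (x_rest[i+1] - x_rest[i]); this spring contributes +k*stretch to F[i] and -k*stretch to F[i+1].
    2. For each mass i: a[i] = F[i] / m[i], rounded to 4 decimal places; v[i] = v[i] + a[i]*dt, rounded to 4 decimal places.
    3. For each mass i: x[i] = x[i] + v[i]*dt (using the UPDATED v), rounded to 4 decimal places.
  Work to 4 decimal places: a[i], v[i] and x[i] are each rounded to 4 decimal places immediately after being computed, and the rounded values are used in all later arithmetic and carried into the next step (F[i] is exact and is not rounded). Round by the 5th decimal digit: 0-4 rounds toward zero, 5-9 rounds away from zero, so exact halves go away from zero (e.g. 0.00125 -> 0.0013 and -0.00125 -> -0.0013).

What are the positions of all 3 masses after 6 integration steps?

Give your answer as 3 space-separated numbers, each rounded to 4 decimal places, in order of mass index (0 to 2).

Step 0: x=[3.0000 7.0000 10.0000] v=[0.0000 0.0000 0.0000]
Step 1: x=[3.0313 6.9375 10.0000] v=[0.1250 -0.2500 0.0000]
Step 2: x=[3.0909 6.8223 9.9961] v=[0.2383 -0.4609 -0.0156]
Step 3: x=[3.1733 6.6722 9.9813] v=[0.3297 -0.6003 -0.0591]
Step 4: x=[3.2713 6.5103 9.9472] v=[0.3921 -0.6478 -0.1364]
Step 5: x=[3.3768 6.3607 9.8858] v=[0.4220 -0.5983 -0.2456]
Step 6: x=[3.4818 6.2450 9.7916] v=[0.4200 -0.4630 -0.3769]

Answer: 3.4818 6.2450 9.7916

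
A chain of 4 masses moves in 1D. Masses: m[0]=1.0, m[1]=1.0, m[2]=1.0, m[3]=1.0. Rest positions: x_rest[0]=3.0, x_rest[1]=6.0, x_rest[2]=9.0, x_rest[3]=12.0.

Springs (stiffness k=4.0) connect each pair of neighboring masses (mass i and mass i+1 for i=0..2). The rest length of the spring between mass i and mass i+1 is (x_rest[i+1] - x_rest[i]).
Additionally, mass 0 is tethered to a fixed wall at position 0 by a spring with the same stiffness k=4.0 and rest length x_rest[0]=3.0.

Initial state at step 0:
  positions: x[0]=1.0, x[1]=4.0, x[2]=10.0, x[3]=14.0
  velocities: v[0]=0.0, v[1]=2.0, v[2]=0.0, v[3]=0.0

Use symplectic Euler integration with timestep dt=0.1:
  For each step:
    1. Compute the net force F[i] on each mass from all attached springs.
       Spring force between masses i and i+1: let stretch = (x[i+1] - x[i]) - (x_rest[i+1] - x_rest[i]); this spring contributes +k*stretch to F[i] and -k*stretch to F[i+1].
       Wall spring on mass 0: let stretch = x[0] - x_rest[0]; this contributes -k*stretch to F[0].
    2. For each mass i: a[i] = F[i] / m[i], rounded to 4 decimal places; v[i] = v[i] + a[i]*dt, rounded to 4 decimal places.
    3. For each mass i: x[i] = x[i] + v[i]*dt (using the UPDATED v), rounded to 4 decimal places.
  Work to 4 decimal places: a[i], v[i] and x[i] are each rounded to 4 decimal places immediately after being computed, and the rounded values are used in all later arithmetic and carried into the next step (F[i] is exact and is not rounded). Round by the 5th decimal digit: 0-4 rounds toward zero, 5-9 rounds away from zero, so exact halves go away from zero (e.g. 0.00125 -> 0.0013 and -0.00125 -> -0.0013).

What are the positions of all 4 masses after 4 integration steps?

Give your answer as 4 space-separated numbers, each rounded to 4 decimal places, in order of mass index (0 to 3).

Answer: 1.8468 5.7147 9.4082 13.5810

Derivation:
Step 0: x=[1.0000 4.0000 10.0000 14.0000] v=[0.0000 2.0000 0.0000 0.0000]
Step 1: x=[1.0800 4.3200 9.9200 13.9600] v=[0.8000 3.2000 -0.8000 -0.4000]
Step 2: x=[1.2464 4.7344 9.7776 13.8784] v=[1.6640 4.1440 -1.4240 -0.8160]
Step 3: x=[1.5025 5.2110 9.5975 13.7528] v=[2.5606 4.7661 -1.8010 -1.2563]
Step 4: x=[1.8468 5.7147 9.4082 13.5810] v=[3.4430 5.0373 -1.8935 -1.7184]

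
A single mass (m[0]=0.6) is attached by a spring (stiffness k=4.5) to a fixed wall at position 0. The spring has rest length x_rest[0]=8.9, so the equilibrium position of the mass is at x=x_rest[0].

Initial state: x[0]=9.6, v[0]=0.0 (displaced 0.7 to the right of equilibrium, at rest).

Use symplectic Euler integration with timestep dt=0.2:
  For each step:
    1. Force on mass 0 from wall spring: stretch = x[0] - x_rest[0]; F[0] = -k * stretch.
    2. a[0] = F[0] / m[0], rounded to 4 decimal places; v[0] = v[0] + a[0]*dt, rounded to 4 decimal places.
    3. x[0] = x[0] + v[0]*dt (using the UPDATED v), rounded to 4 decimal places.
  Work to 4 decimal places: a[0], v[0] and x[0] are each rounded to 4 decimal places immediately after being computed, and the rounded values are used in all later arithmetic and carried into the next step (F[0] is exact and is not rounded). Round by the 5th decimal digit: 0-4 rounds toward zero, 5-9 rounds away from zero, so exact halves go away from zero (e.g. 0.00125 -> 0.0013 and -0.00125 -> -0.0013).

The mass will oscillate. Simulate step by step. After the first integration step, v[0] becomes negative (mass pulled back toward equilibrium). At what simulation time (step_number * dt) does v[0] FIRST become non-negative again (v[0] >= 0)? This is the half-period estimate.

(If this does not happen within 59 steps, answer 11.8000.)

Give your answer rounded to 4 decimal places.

Step 0: x=[9.6000] v=[0.0000]
Step 1: x=[9.3900] v=[-1.0500]
Step 2: x=[9.0330] v=[-1.7850]
Step 3: x=[8.6361] v=[-1.9845]
Step 4: x=[8.3184] v=[-1.5886]
Step 5: x=[8.1752] v=[-0.7162]
Step 6: x=[8.2494] v=[0.3710]
First v>=0 after going negative at step 6, time=1.2000

Answer: 1.2000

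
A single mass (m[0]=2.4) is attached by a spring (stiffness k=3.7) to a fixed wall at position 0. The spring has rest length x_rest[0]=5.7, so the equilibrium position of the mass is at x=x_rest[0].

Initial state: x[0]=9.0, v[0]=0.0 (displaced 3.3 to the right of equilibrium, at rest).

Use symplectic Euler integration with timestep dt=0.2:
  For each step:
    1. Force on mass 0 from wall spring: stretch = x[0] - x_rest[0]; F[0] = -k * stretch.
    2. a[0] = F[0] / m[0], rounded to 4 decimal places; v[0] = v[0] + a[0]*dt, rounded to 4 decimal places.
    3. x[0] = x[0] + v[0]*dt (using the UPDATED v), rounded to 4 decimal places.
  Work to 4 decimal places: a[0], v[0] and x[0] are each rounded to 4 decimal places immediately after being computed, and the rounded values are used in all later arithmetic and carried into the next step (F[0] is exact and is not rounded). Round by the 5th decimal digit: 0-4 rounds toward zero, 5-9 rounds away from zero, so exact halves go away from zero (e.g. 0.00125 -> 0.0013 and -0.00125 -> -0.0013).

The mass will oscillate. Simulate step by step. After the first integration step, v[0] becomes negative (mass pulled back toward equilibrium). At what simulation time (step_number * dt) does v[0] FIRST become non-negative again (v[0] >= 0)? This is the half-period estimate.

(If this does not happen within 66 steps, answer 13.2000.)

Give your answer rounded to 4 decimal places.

Step 0: x=[9.0000] v=[0.0000]
Step 1: x=[8.7965] v=[-1.0175]
Step 2: x=[8.4020] v=[-1.9723]
Step 3: x=[7.8409] v=[-2.8054]
Step 4: x=[7.1478] v=[-3.4655]
Step 5: x=[6.3654] v=[-3.9119]
Step 6: x=[5.5420] v=[-4.1171]
Step 7: x=[4.7283] v=[-4.0684]
Step 8: x=[3.9745] v=[-3.7688]
Step 9: x=[3.3271] v=[-3.2368]
Step 10: x=[2.8261] v=[-2.5052]
Step 11: x=[2.5023] v=[-1.6191]
Step 12: x=[2.3757] v=[-0.6331]
Step 13: x=[2.4541] v=[0.3919]
First v>=0 after going negative at step 13, time=2.6000

Answer: 2.6000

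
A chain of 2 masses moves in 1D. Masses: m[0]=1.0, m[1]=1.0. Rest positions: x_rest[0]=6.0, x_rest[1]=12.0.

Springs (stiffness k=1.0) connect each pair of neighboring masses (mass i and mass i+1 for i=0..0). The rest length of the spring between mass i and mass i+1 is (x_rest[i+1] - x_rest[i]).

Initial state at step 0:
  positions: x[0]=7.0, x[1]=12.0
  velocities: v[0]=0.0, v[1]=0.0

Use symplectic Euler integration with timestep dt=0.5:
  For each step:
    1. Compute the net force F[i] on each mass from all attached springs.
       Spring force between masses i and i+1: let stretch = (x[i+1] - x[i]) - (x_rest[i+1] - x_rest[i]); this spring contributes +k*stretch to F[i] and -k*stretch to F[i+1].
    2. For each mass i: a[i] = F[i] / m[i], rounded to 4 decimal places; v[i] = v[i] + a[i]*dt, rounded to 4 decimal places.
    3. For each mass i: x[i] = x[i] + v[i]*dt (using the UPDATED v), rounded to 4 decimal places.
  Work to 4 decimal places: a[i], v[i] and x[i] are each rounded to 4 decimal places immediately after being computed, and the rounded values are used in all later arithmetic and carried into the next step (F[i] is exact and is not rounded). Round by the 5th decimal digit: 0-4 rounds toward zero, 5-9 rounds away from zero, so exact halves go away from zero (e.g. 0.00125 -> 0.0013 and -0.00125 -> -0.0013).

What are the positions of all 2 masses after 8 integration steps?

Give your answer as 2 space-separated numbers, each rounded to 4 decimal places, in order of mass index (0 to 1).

Answer: 7.0295 11.9707

Derivation:
Step 0: x=[7.0000 12.0000] v=[0.0000 0.0000]
Step 1: x=[6.7500 12.2500] v=[-0.5000 0.5000]
Step 2: x=[6.3750 12.6250] v=[-0.7500 0.7500]
Step 3: x=[6.0625 12.9375] v=[-0.6250 0.6250]
Step 4: x=[5.9688 13.0313] v=[-0.1875 0.1875]
Step 5: x=[6.1407 12.8594] v=[0.3438 -0.3438]
Step 6: x=[6.4923 12.5078] v=[0.7032 -0.7032]
Step 7: x=[6.8478 12.1523] v=[0.7110 -0.7110]
Step 8: x=[7.0295 11.9707] v=[0.3633 -0.3633]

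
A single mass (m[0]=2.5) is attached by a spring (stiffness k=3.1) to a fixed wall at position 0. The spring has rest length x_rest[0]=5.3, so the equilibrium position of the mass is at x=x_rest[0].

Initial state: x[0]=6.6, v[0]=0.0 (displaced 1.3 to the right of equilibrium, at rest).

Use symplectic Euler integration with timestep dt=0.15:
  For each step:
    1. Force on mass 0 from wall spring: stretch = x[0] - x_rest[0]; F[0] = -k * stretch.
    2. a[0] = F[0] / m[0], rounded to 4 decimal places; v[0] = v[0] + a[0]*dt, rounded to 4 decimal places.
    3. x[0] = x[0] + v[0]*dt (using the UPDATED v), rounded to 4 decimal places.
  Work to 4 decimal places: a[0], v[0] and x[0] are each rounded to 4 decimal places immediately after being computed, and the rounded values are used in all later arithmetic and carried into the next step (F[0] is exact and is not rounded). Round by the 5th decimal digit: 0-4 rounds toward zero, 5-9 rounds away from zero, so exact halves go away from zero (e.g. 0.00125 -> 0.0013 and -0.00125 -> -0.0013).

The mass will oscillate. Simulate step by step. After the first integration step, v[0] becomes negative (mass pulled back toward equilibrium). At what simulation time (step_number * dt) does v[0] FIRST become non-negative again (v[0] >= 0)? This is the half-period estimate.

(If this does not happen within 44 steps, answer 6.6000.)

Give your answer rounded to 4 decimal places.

Step 0: x=[6.6000] v=[0.0000]
Step 1: x=[6.5637] v=[-0.2418]
Step 2: x=[6.4922] v=[-0.4769]
Step 3: x=[6.3874] v=[-0.6986]
Step 4: x=[6.2523] v=[-0.9009]
Step 5: x=[6.0906] v=[-1.0780]
Step 6: x=[5.9069] v=[-1.2250]
Step 7: x=[5.7062] v=[-1.3379]
Step 8: x=[5.4942] v=[-1.4135]
Step 9: x=[5.2768] v=[-1.4496]
Step 10: x=[5.0600] v=[-1.4453]
Step 11: x=[4.8499] v=[-1.4007]
Step 12: x=[4.6524] v=[-1.3170]
Step 13: x=[4.4729] v=[-1.1966]
Step 14: x=[4.3165] v=[-1.0428]
Step 15: x=[4.1875] v=[-0.8599]
Step 16: x=[4.0896] v=[-0.6530]
Step 17: x=[4.0254] v=[-0.4279]
Step 18: x=[3.9968] v=[-0.1908]
Step 19: x=[4.0045] v=[0.0516]
First v>=0 after going negative at step 19, time=2.8500

Answer: 2.8500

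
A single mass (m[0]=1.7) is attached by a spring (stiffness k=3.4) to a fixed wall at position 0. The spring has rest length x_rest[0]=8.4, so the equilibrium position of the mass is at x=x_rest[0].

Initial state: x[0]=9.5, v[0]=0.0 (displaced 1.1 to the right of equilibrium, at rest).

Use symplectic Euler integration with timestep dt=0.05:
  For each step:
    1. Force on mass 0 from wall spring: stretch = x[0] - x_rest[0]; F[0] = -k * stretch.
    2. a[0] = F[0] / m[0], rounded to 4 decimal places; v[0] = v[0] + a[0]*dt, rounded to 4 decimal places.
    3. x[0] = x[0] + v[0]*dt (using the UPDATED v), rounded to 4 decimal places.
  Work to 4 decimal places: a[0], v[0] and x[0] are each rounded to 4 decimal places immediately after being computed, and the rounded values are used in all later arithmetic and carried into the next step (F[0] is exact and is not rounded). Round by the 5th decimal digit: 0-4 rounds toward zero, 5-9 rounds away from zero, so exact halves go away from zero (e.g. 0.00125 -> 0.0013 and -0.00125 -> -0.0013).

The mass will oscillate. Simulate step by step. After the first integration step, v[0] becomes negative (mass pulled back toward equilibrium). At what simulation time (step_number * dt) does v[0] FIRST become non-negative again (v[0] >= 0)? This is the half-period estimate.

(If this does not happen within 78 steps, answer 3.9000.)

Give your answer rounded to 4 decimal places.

Step 0: x=[9.5000] v=[0.0000]
Step 1: x=[9.4945] v=[-0.1100]
Step 2: x=[9.4835] v=[-0.2195]
Step 3: x=[9.4671] v=[-0.3279]
Step 4: x=[9.4454] v=[-0.4346]
Step 5: x=[9.4184] v=[-0.5391]
Step 6: x=[9.3864] v=[-0.6409]
Step 7: x=[9.3494] v=[-0.7395]
Step 8: x=[9.3077] v=[-0.8344]
Step 9: x=[9.2614] v=[-0.9252]
Step 10: x=[9.2108] v=[-1.0113]
Step 11: x=[9.1562] v=[-1.0924]
Step 12: x=[9.0978] v=[-1.1680]
Step 13: x=[9.0359] v=[-1.2378]
Step 14: x=[8.9708] v=[-1.3014]
Step 15: x=[8.9029] v=[-1.3585]
Step 16: x=[8.8325] v=[-1.4088]
Step 17: x=[8.7599] v=[-1.4521]
Step 18: x=[8.6855] v=[-1.4881]
Step 19: x=[8.6097] v=[-1.5167]
Step 20: x=[8.5328] v=[-1.5377]
Step 21: x=[8.4553] v=[-1.5510]
Step 22: x=[8.3775] v=[-1.5565]
Step 23: x=[8.2998] v=[-1.5543]
Step 24: x=[8.2226] v=[-1.5443]
Step 25: x=[8.1463] v=[-1.5266]
Step 26: x=[8.0712] v=[-1.5012]
Step 27: x=[7.9978] v=[-1.4683]
Step 28: x=[7.9264] v=[-1.4281]
Step 29: x=[7.8574] v=[-1.3807]
Step 30: x=[7.7911] v=[-1.3264]
Step 31: x=[7.7278] v=[-1.2655]
Step 32: x=[7.6679] v=[-1.1983]
Step 33: x=[7.6116] v=[-1.1251]
Step 34: x=[7.5593] v=[-1.0463]
Step 35: x=[7.5112] v=[-0.9622]
Step 36: x=[7.4675] v=[-0.8733]
Step 37: x=[7.4285] v=[-0.7801]
Step 38: x=[7.3944] v=[-0.6830]
Step 39: x=[7.3653] v=[-0.5824]
Step 40: x=[7.3414] v=[-0.4789]
Step 41: x=[7.3228] v=[-0.3730]
Step 42: x=[7.3095] v=[-0.2653]
Step 43: x=[7.3017] v=[-0.1563]
Step 44: x=[7.2994] v=[-0.0465]
Step 45: x=[7.3026] v=[0.0636]
First v>=0 after going negative at step 45, time=2.2500

Answer: 2.2500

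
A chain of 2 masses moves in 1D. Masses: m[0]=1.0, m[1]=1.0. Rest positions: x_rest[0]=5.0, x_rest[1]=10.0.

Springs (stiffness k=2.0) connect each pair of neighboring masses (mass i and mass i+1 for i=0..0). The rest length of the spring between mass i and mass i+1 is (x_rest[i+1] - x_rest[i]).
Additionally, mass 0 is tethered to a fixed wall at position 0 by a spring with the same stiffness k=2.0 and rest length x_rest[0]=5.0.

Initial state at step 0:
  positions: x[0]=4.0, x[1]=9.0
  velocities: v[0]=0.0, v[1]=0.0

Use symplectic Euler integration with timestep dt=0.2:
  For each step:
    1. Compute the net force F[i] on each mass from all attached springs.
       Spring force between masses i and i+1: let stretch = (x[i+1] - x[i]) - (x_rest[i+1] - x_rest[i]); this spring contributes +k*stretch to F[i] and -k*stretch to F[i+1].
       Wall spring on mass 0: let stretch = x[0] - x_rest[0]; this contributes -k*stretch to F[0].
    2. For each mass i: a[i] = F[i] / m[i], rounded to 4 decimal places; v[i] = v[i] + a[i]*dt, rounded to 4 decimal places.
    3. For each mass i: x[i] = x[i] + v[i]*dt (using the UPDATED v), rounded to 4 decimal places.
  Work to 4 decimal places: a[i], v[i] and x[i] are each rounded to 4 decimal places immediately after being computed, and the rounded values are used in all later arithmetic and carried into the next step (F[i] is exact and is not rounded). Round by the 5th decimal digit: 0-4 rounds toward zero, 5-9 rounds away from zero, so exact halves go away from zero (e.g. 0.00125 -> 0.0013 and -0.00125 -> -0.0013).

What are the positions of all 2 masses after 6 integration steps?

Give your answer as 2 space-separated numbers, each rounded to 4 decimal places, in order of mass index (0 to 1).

Step 0: x=[4.0000 9.0000] v=[0.0000 0.0000]
Step 1: x=[4.0800 9.0000] v=[0.4000 0.0000]
Step 2: x=[4.2272 9.0064] v=[0.7360 0.0320]
Step 3: x=[4.4186 9.0305] v=[0.9568 0.1203]
Step 4: x=[4.6254 9.0856] v=[1.0341 0.2755]
Step 5: x=[4.8190 9.1839] v=[0.9680 0.4914]
Step 6: x=[4.9763 9.3330] v=[0.7864 0.7454]

Answer: 4.9763 9.3330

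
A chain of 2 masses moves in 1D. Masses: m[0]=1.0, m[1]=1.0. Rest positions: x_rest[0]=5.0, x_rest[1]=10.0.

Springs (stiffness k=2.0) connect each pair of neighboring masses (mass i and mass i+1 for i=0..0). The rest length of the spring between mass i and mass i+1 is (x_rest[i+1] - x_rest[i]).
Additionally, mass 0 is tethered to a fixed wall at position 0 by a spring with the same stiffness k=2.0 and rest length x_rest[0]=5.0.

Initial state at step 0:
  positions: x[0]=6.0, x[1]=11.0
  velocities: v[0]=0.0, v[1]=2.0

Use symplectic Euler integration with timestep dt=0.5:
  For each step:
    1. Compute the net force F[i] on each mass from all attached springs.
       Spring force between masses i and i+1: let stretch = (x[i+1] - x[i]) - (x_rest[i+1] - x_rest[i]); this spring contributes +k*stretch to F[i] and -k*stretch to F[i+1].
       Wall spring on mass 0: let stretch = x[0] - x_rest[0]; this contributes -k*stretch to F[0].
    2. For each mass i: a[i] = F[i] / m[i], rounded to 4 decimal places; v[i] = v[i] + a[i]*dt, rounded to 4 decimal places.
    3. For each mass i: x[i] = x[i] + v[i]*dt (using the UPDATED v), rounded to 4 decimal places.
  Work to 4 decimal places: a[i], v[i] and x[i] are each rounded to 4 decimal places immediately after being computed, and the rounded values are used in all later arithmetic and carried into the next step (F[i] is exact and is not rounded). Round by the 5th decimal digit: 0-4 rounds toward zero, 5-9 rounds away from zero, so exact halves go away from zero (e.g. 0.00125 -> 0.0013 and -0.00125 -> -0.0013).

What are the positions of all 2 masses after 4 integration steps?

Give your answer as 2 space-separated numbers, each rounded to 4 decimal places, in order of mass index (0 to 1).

Answer: 6.4375 10.7500

Derivation:
Step 0: x=[6.0000 11.0000] v=[0.0000 2.0000]
Step 1: x=[5.5000 12.0000] v=[-1.0000 2.0000]
Step 2: x=[5.5000 12.2500] v=[0.0000 0.5000]
Step 3: x=[6.1250 11.6250] v=[1.2500 -1.2500]
Step 4: x=[6.4375 10.7500] v=[0.6250 -1.7500]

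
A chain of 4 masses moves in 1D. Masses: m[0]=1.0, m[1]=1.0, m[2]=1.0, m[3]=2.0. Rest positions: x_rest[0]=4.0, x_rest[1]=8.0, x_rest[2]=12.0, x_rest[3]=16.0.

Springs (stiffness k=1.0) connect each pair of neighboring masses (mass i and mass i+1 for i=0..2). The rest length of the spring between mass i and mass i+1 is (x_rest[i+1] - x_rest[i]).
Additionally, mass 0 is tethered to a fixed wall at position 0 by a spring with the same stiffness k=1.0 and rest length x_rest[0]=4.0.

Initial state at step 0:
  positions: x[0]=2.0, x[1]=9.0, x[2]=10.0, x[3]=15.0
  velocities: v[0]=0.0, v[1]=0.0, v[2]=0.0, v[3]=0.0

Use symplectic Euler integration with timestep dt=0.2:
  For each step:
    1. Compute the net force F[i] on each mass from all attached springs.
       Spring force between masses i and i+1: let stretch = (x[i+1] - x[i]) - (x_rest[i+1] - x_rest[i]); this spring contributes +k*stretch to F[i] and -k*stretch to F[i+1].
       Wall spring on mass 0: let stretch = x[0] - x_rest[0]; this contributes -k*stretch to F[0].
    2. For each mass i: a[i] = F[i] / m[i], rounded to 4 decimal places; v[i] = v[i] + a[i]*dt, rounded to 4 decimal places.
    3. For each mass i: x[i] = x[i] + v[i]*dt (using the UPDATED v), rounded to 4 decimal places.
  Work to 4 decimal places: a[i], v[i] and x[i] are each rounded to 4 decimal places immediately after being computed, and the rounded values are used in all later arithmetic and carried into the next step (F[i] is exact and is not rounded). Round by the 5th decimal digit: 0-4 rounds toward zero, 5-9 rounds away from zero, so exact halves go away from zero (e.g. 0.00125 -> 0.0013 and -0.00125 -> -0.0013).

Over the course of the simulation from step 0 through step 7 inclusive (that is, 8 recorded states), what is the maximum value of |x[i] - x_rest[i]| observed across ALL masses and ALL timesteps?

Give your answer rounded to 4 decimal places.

Answer: 2.3608

Derivation:
Step 0: x=[2.0000 9.0000 10.0000 15.0000] v=[0.0000 0.0000 0.0000 0.0000]
Step 1: x=[2.2000 8.7600 10.1600 14.9800] v=[1.0000 -1.2000 0.8000 -0.1000]
Step 2: x=[2.5744 8.3136 10.4568 14.9436] v=[1.8720 -2.2320 1.4840 -0.1820]
Step 3: x=[3.0754 7.7234 10.8473 14.8975] v=[2.5050 -2.9512 1.9527 -0.2307]
Step 4: x=[3.6393 7.0722 11.2749 14.8504] v=[2.8195 -3.2560 2.1380 -0.2357]
Step 5: x=[4.1949 6.4518 11.6774 14.8118] v=[2.7782 -3.1020 2.0126 -0.1932]
Step 6: x=[4.6730 5.9501 11.9963 14.7905] v=[2.3906 -2.5083 1.5944 -0.1066]
Step 7: x=[5.0153 5.6392 12.1851 14.7933] v=[1.7114 -1.5545 0.9440 0.0140]
Max displacement = 2.3608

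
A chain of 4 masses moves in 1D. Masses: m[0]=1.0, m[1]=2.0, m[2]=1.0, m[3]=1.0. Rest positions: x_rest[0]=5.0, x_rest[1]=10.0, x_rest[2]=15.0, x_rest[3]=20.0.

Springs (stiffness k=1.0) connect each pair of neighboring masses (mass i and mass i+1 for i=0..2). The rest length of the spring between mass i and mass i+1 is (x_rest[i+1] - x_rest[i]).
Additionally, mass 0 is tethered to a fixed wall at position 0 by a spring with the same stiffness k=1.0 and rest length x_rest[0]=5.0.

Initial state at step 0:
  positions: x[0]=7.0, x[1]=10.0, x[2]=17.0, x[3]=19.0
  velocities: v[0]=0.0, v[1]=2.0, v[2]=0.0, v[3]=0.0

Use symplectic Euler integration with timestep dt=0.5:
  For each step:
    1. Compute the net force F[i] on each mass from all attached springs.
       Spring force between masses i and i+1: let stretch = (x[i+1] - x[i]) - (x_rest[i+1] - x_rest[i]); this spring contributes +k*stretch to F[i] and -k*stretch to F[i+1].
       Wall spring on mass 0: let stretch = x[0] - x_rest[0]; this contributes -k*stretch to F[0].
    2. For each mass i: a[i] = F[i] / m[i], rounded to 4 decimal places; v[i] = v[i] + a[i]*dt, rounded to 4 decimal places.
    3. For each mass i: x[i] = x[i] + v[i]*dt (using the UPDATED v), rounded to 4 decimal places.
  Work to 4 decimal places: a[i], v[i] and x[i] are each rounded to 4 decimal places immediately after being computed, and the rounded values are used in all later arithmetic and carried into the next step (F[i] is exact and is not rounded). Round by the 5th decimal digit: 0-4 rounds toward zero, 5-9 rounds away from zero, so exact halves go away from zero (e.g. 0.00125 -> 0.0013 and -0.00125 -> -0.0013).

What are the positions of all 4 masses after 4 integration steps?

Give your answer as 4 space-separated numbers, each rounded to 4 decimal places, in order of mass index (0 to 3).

Step 0: x=[7.0000 10.0000 17.0000 19.0000] v=[0.0000 2.0000 0.0000 0.0000]
Step 1: x=[6.0000 11.5000 15.7500 19.7500] v=[-2.0000 3.0000 -2.5000 1.5000]
Step 2: x=[4.8750 12.8438 14.4375 20.7500] v=[-2.2500 2.6875 -2.6250 2.0000]
Step 3: x=[4.5235 13.3907 14.3047 21.4219] v=[-0.7031 1.0937 -0.2656 1.3438]
Step 4: x=[5.2579 12.9434 15.7227 21.5645] v=[1.4688 -0.8946 2.8360 0.2852]

Answer: 5.2579 12.9434 15.7227 21.5645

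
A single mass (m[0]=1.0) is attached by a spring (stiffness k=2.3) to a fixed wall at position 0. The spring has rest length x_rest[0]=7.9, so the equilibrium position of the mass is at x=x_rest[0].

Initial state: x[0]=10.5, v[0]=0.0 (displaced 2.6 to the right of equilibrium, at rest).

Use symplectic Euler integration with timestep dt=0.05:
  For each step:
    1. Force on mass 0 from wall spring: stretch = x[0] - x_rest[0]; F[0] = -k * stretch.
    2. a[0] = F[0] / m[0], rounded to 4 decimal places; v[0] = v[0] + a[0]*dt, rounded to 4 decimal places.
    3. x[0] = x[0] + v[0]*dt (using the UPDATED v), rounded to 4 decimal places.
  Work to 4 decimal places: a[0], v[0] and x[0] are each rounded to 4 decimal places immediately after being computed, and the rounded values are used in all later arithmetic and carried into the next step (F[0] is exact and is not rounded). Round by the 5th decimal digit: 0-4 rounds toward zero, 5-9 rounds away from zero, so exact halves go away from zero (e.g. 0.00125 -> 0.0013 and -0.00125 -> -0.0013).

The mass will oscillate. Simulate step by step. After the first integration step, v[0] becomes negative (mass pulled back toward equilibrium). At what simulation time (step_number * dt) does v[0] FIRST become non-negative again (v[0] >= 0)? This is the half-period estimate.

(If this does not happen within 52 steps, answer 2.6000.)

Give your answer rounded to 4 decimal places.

Step 0: x=[10.5000] v=[0.0000]
Step 1: x=[10.4851] v=[-0.2990]
Step 2: x=[10.4553] v=[-0.5963]
Step 3: x=[10.4108] v=[-0.8902]
Step 4: x=[10.3519] v=[-1.1789]
Step 5: x=[10.2789] v=[-1.4609]
Step 6: x=[10.1922] v=[-1.7345]
Step 7: x=[10.0923] v=[-1.9981]
Step 8: x=[9.9798] v=[-2.2502]
Step 9: x=[9.8553] v=[-2.4894]
Step 10: x=[9.7196] v=[-2.7143]
Step 11: x=[9.5734] v=[-2.9236]
Step 12: x=[9.4176] v=[-3.1160]
Step 13: x=[9.2531] v=[-3.2905]
Step 14: x=[9.0808] v=[-3.4461]
Step 15: x=[8.9017] v=[-3.5819]
Step 16: x=[8.7168] v=[-3.6971]
Step 17: x=[8.5273] v=[-3.7910]
Step 18: x=[8.3341] v=[-3.8631]
Step 19: x=[8.1385] v=[-3.9130]
Step 20: x=[7.9415] v=[-3.9404]
Step 21: x=[7.7442] v=[-3.9452]
Step 22: x=[7.5478] v=[-3.9273]
Step 23: x=[7.3535] v=[-3.8868]
Step 24: x=[7.1623] v=[-3.8240]
Step 25: x=[6.9753] v=[-3.7392]
Step 26: x=[6.7937] v=[-3.6329]
Step 27: x=[6.6184] v=[-3.5057]
Step 28: x=[6.4505] v=[-3.3583]
Step 29: x=[6.2909] v=[-3.1916]
Step 30: x=[6.1406] v=[-3.0066]
Step 31: x=[6.0004] v=[-2.8043]
Step 32: x=[5.8711] v=[-2.5858]
Step 33: x=[5.7535] v=[-2.3525]
Step 34: x=[5.6482] v=[-2.1057]
Step 35: x=[5.5559] v=[-1.8467]
Step 36: x=[5.4770] v=[-1.5771]
Step 37: x=[5.4121] v=[-1.2985]
Step 38: x=[5.3615] v=[-1.0124]
Step 39: x=[5.3255] v=[-0.7205]
Step 40: x=[5.3043] v=[-0.4244]
Step 41: x=[5.2980] v=[-0.1259]
Step 42: x=[5.3067] v=[0.1733]
First v>=0 after going negative at step 42, time=2.1000

Answer: 2.1000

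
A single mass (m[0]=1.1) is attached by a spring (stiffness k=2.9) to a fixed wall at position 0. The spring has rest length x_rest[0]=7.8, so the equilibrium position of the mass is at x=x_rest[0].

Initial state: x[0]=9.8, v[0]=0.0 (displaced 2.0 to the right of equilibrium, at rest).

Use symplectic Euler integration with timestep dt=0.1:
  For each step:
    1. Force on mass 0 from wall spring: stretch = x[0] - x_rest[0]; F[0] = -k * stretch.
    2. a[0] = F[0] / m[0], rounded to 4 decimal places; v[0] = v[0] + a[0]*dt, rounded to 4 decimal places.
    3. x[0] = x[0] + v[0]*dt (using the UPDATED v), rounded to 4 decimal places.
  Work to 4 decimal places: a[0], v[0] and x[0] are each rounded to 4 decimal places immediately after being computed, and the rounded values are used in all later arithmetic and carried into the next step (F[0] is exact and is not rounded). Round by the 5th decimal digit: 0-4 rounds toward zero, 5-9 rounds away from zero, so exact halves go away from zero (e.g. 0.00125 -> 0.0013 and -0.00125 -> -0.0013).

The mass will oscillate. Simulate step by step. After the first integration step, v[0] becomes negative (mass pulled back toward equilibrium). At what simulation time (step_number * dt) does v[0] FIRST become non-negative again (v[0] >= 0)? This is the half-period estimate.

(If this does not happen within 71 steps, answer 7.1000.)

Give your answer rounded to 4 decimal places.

Answer: 2.0000

Derivation:
Step 0: x=[9.8000] v=[0.0000]
Step 1: x=[9.7473] v=[-0.5273]
Step 2: x=[9.6432] v=[-1.0407]
Step 3: x=[9.4905] v=[-1.5266]
Step 4: x=[9.2933] v=[-1.9723]
Step 5: x=[9.0567] v=[-2.3660]
Step 6: x=[8.7870] v=[-2.6973]
Step 7: x=[8.4913] v=[-2.9575]
Step 8: x=[8.1773] v=[-3.1398]
Step 9: x=[7.8534] v=[-3.2393]
Step 10: x=[7.5281] v=[-3.2534]
Step 11: x=[7.2099] v=[-3.1817]
Step 12: x=[6.9073] v=[-3.0261]
Step 13: x=[6.6282] v=[-2.7908]
Step 14: x=[6.3800] v=[-2.4819]
Step 15: x=[6.1693] v=[-2.1075]
Step 16: x=[6.0015] v=[-1.6776]
Step 17: x=[5.8812] v=[-1.2035]
Step 18: x=[5.8114] v=[-0.6976]
Step 19: x=[5.7941] v=[-0.1733]
Step 20: x=[5.8297] v=[0.3555]
First v>=0 after going negative at step 20, time=2.0000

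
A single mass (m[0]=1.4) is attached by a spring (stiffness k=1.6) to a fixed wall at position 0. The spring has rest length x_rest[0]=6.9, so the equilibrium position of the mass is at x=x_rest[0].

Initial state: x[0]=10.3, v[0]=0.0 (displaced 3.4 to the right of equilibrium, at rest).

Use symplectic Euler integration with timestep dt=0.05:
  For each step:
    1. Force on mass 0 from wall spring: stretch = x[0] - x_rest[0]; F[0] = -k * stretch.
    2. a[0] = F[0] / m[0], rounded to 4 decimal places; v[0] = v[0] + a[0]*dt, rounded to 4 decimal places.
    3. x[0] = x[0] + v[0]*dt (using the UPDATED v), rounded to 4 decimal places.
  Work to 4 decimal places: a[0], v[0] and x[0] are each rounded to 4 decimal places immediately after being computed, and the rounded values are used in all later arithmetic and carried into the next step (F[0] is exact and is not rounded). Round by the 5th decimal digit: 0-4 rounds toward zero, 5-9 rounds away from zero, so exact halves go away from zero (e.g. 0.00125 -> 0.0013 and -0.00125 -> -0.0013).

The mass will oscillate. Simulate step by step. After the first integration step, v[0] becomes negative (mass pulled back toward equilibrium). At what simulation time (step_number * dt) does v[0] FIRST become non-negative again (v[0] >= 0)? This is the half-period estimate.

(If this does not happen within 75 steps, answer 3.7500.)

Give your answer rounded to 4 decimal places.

Step 0: x=[10.3000] v=[0.0000]
Step 1: x=[10.2903] v=[-0.1943]
Step 2: x=[10.2709] v=[-0.3880]
Step 3: x=[10.2419] v=[-0.5806]
Step 4: x=[10.2033] v=[-0.7716]
Step 5: x=[10.1553] v=[-0.9604]
Step 6: x=[10.0980] v=[-1.1464]
Step 7: x=[10.0315] v=[-1.3291]
Step 8: x=[9.9561] v=[-1.5080]
Step 9: x=[9.8720] v=[-1.6826]
Step 10: x=[9.7794] v=[-1.8524]
Step 11: x=[9.6786] v=[-2.0169]
Step 12: x=[9.5698] v=[-2.1757]
Step 13: x=[9.4534] v=[-2.3283]
Step 14: x=[9.3297] v=[-2.4742]
Step 15: x=[9.1991] v=[-2.6130]
Step 16: x=[9.0619] v=[-2.7444]
Step 17: x=[8.9185] v=[-2.8679]
Step 18: x=[8.7693] v=[-2.9832]
Step 19: x=[8.6148] v=[-3.0900]
Step 20: x=[8.4554] v=[-3.1880]
Step 21: x=[8.2916] v=[-3.2769]
Step 22: x=[8.1238] v=[-3.3564]
Step 23: x=[7.9525] v=[-3.4263]
Step 24: x=[7.7782] v=[-3.4864]
Step 25: x=[7.6014] v=[-3.5366]
Step 26: x=[7.4226] v=[-3.5767]
Step 27: x=[7.2423] v=[-3.6066]
Step 28: x=[7.0610] v=[-3.6262]
Step 29: x=[6.8792] v=[-3.6354]
Step 30: x=[6.6975] v=[-3.6342]
Step 31: x=[6.5164] v=[-3.6226]
Step 32: x=[6.3364] v=[-3.6007]
Step 33: x=[6.1580] v=[-3.5685]
Step 34: x=[5.9817] v=[-3.5261]
Step 35: x=[5.8080] v=[-3.4736]
Step 36: x=[5.6374] v=[-3.4112]
Step 37: x=[5.4704] v=[-3.3391]
Step 38: x=[5.3075] v=[-3.2574]
Step 39: x=[5.1492] v=[-3.1664]
Step 40: x=[4.9959] v=[-3.0664]
Step 41: x=[4.8480] v=[-2.9576]
Step 42: x=[4.7060] v=[-2.8403]
Step 43: x=[4.5703] v=[-2.7149]
Step 44: x=[4.4412] v=[-2.5818]
Step 45: x=[4.3191] v=[-2.4413]
Step 46: x=[4.2044] v=[-2.2938]
Step 47: x=[4.0974] v=[-2.1398]
Step 48: x=[3.9984] v=[-1.9797]
Step 49: x=[3.9077] v=[-1.8139]
Step 50: x=[3.8256] v=[-1.6429]
Step 51: x=[3.7522] v=[-1.4672]
Step 52: x=[3.6878] v=[-1.2873]
Step 53: x=[3.6326] v=[-1.1037]
Step 54: x=[3.5868] v=[-0.9170]
Step 55: x=[3.5504] v=[-0.7277]
Step 56: x=[3.5236] v=[-0.5363]
Step 57: x=[3.5064] v=[-0.3434]
Step 58: x=[3.4989] v=[-0.1495]
Step 59: x=[3.5011] v=[0.0449]
First v>=0 after going negative at step 59, time=2.9500

Answer: 2.9500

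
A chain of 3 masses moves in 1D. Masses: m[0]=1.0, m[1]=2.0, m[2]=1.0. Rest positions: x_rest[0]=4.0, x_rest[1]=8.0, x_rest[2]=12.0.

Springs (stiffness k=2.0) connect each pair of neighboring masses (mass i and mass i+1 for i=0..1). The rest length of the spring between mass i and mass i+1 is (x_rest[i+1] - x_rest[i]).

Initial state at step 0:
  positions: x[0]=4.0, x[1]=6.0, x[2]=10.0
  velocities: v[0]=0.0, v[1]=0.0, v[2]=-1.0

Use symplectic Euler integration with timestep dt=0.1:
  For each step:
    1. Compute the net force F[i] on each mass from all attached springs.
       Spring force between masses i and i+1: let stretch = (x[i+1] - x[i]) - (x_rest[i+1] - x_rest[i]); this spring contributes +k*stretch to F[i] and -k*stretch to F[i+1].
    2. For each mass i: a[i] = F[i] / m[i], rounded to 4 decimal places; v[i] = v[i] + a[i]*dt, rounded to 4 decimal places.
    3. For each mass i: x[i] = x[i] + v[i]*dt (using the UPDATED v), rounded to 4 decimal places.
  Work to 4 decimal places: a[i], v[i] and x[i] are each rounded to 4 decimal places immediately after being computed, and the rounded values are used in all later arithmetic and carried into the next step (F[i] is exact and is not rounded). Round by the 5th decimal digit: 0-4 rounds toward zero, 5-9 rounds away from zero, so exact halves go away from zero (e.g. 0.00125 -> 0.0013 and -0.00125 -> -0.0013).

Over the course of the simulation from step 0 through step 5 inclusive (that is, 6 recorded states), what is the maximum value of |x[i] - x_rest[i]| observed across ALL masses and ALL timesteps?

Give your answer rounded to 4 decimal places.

Answer: 2.4479

Derivation:
Step 0: x=[4.0000 6.0000 10.0000] v=[0.0000 0.0000 -1.0000]
Step 1: x=[3.9600 6.0200 9.9000] v=[-0.4000 0.2000 -1.0000]
Step 2: x=[3.8812 6.0582 9.8024] v=[-0.7880 0.3820 -0.9760]
Step 3: x=[3.7659 6.1121 9.7099] v=[-1.1526 0.5387 -0.9248]
Step 4: x=[3.6176 6.1785 9.6255] v=[-1.4834 0.6639 -0.8444]
Step 5: x=[3.4405 6.2538 9.5521] v=[-1.7712 0.7525 -0.7338]
Max displacement = 2.4479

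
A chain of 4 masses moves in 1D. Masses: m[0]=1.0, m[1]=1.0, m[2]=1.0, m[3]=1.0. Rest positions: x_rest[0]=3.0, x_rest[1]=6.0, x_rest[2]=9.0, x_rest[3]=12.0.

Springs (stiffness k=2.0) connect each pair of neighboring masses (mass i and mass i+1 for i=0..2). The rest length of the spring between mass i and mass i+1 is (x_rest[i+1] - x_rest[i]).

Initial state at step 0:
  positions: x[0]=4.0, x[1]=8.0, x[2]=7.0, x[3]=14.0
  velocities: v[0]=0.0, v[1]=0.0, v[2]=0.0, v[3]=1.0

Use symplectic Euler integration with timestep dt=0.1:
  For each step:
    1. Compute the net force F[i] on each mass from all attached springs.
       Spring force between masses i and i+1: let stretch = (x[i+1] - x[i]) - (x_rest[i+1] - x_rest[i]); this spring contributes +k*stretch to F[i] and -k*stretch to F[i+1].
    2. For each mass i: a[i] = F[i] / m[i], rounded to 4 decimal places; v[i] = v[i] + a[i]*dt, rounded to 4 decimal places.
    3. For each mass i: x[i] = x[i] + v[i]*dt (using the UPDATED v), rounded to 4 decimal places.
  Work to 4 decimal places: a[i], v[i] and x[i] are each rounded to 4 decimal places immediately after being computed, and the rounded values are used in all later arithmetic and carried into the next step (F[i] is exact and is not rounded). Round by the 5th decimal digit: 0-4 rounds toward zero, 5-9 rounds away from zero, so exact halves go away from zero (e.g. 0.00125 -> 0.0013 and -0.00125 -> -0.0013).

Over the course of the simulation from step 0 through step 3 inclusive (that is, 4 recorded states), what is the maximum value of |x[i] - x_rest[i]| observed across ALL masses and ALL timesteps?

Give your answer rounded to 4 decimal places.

Step 0: x=[4.0000 8.0000 7.0000 14.0000] v=[0.0000 0.0000 0.0000 1.0000]
Step 1: x=[4.0200 7.9000 7.1600 14.0200] v=[0.2000 -1.0000 1.6000 0.2000]
Step 2: x=[4.0576 7.7076 7.4720 13.9628] v=[0.3760 -1.9240 3.1200 -0.5720]
Step 3: x=[4.1082 7.4375 7.9185 13.8358] v=[0.5060 -2.7011 4.4653 -1.2702]
Max displacement = 2.0200

Answer: 2.0200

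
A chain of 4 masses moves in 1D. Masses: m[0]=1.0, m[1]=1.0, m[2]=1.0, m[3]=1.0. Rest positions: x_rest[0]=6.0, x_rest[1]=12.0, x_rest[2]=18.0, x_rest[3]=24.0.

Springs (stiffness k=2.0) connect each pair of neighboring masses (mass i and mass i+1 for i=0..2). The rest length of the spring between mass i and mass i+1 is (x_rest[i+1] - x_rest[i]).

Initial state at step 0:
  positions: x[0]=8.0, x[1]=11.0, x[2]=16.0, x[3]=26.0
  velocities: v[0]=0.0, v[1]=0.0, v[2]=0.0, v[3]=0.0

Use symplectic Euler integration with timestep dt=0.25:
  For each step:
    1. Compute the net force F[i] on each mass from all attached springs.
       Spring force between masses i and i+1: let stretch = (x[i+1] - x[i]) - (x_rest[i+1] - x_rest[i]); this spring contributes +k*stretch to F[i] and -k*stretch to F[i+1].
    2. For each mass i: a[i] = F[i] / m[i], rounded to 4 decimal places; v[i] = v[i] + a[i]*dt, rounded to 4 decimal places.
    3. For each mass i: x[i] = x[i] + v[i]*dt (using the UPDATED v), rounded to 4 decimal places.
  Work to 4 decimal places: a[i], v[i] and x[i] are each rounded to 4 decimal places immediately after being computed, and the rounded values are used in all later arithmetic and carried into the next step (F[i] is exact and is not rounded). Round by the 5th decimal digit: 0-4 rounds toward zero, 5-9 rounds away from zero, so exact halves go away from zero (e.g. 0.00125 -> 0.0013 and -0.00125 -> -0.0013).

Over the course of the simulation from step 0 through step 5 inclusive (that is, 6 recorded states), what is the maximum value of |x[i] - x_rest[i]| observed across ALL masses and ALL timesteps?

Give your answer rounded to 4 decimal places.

Answer: 2.3267

Derivation:
Step 0: x=[8.0000 11.0000 16.0000 26.0000] v=[0.0000 0.0000 0.0000 0.0000]
Step 1: x=[7.6250 11.2500 16.6250 25.5000] v=[-1.5000 1.0000 2.5000 -2.0000]
Step 2: x=[6.9531 11.7188 17.6875 24.6406] v=[-2.6875 1.8750 4.2500 -3.4375]
Step 3: x=[6.1269 12.3379 18.8731 23.6621] v=[-3.3047 2.4765 4.7422 -3.9141]
Step 4: x=[5.3271 12.9976 19.8404 22.8350] v=[-3.1992 2.6386 3.8691 -3.3086]
Step 5: x=[4.7361 13.5538 20.3267 22.3835] v=[-2.3640 2.2248 1.9450 -1.8059]
Max displacement = 2.3267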